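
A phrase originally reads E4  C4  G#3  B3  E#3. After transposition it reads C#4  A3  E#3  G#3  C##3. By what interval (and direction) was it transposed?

down a minor third

From E4 to C#4 is 3 letter names — a third of some quality.
C#4 to E4 is 3 semitones, which makes it a minor third; the second version is lower, so the direction is down.
Checking another pair — E#3 → C##3 — gives the same interval.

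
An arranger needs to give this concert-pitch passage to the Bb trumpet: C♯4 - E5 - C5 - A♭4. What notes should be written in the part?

Written C4 sounds as Bb3 on the Bb trumpet, so concert pitches are written a major second up.
C#4 gives D#4
E5 gives F#5
C5 gives D5
Ab4 gives Bb4

D#4 F#5 D5 Bb4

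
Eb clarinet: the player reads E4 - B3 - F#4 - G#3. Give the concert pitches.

G4 D4 A4 B3

The Eb clarinet sounds a minor third above written, so transpose each written note up a minor third.
E4 to G4
B3 to D4
F#4 to A4
G#3 to B3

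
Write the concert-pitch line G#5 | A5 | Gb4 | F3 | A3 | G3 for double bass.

G#6 A6 Gb5 F4 A4 G4

The double bass sounds a perfect octave below written, so the written part must be a perfect octave above concert — transpose each note up.
G#5 becomes G#6
A5 becomes A6
Gb4 becomes Gb5
F3 becomes F4
A3 becomes A4
G3 becomes G4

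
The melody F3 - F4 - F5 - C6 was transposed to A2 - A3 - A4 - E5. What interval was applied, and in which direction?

From F3 to A2 is 6 letter names — a sixth of some quality.
A2 to F3 is 8 semitones, which makes it a minor sixth; the second version is lower, so the direction is down.
Checking another pair — C6 → E5 — gives the same interval.

down a minor sixth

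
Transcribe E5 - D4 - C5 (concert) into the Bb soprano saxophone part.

Written C4 sounds as Bb3 on the Bb soprano saxophone, so concert pitches are written a major second up.
E5 -> F#5
D4 -> E4
C5 -> D5

F#5 E4 D5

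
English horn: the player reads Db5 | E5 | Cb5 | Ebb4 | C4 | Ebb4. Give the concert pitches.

The English horn sounds a perfect fifth below written, so transpose each written note down a perfect fifth.
Db5 -> Gb4
E5 -> A4
Cb5 -> Fb4
Ebb4 -> Abb3
C4 -> F3
Ebb4 -> Abb3

Gb4 A4 Fb4 Abb3 F3 Abb3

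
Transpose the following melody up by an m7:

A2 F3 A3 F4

G3 Eb4 G4 Eb5

A2 gives G3
F3 gives Eb4
A3 gives G4
F4 gives Eb5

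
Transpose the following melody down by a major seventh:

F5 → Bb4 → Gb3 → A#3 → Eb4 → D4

Gb4 Cb4 Abb2 B2 Fb3 Eb3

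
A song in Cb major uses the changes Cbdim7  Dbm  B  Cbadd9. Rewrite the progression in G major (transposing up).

Gdim7 Am F## Gadd9

Cb major up to G major is an augmented fifth; each chord root moves by that interval while the quality stays the same.
Cbdim7: root Cb up an augmented fifth → G, giving Gdim7.
Dbm: root Db up an augmented fifth → A, giving Am.
B: root B up an augmented fifth → F##, giving F##.
Cbadd9: root Cb up an augmented fifth → G, giving Gadd9.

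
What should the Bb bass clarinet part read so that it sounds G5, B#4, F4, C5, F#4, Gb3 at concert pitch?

A6 C##6 G5 D6 G#5 Ab4

Written C4 sounds as Bb2 on the Bb bass clarinet, so concert pitches are written a major ninth up.
G5 gives A6
B#4 gives C##6
F4 gives G5
C5 gives D6
F#4 gives G#5
Gb3 gives Ab4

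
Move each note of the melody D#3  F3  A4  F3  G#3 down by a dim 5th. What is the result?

G##2 B2 D#4 B2 C##3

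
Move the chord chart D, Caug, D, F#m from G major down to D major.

A Gaug A C#m

G major down to D major is a perfect fourth; each chord root moves by that interval while the quality stays the same.
D: root D down a perfect fourth → A, giving A.
Caug: root C down a perfect fourth → G, giving Gaug.
D: root D down a perfect fourth → A, giving A.
F#m: root F# down a perfect fourth → C#, giving C#m.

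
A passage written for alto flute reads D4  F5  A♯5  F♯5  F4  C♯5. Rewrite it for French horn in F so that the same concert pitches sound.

E4 G5 B#5 G#5 G4 D#5

First find concert pitch: the alto flute sounds a perfect fourth below written, so D4 F5 A♯5 F♯5 F4 C♯5 sounds A3 C5 E#5 C#5 C4 G#4.
Then write for French horn in F: it sounds a perfect fifth below written, so the part must be a perfect fifth above concert.
A3 → E4
C5 → G5
E#5 → B#5
C#5 → G#5
C4 → G4
G#4 → D#5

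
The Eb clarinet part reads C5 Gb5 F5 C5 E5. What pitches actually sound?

Eb5 Bbb5 Ab5 Eb5 G5

The Eb clarinet sounds a minor third above written, so transpose each written note up a minor third.
C5 -> Eb5
Gb5 -> Bbb5
F5 -> Ab5
C5 -> Eb5
E5 -> G5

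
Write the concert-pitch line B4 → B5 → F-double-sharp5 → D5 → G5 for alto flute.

E5 E6 B#5 G5 C6

The alto flute sounds a perfect fourth below written, so the written part must be a perfect fourth above concert — transpose each note up.
B4 gives E5
B5 gives E6
F##5 gives B#5
D5 gives G5
G5 gives C6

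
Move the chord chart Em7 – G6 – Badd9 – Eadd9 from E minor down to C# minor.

C#m7 E6 G#add9 C#add9

E minor down to C# minor is a minor third; each chord root moves by that interval while the quality stays the same.
Em7: root E down a minor third → C#, giving C#m7.
G6: root G down a minor third → E, giving E6.
Badd9: root B down a minor third → G#, giving G#add9.
Eadd9: root E down a minor third → C#, giving C#add9.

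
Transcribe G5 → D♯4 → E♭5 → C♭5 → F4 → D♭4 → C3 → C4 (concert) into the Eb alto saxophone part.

Written C4 sounds as Eb3 on the Eb alto saxophone, so concert pitches are written a major sixth up.
G5 gives E6
D#4 gives B#4
Eb5 gives C6
Cb5 gives Ab5
F4 gives D5
Db4 gives Bb4
C3 gives A3
C4 gives A4

E6 B#4 C6 Ab5 D5 Bb4 A3 A4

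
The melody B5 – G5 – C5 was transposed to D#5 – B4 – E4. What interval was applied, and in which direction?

From B5 to D#5 is 6 letter names — a sixth of some quality.
D#5 to B5 is 8 semitones, which makes it a minor sixth; the second version is lower, so the direction is down.
Checking another pair — C5 → E4 — gives the same interval.

down a minor sixth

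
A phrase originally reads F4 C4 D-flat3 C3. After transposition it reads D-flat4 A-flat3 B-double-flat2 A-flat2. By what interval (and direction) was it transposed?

down a major third

From F4 to Db4 is 3 letter names — a third of some quality.
Db4 to F4 is 4 semitones, which makes it a major third; the second version is lower, so the direction is down.
Checking another pair — C3 → Ab2 — gives the same interval.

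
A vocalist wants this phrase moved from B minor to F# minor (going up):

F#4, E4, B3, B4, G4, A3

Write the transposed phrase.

B minor to F# minor up is a perfect fifth, so every note moves up by that interval.
F#4 -> C#5
E4 -> B4
B3 -> F#4
B4 -> F#5
G4 -> D5
A3 -> E4

C#5 B4 F#4 F#5 D5 E4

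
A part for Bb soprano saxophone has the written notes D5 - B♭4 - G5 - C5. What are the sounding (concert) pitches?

The Bb soprano saxophone sounds a major second below written, so transpose each written note down a major second.
D5 becomes C5
Bb4 becomes Ab4
G5 becomes F5
C5 becomes Bb4

C5 Ab4 F5 Bb4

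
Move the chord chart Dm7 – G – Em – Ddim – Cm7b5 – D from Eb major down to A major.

Eb major down to A major is a diminished fifth; each chord root moves by that interval while the quality stays the same.
Dm7: root D down a diminished fifth → G#, giving G#m7.
G: root G down a diminished fifth → C#, giving C#.
Em: root E down a diminished fifth → A#, giving A#m.
Ddim: root D down a diminished fifth → G#, giving G#dim.
Cm7b5: root C down a diminished fifth → F#, giving F#m7b5.
D: root D down a diminished fifth → G#, giving G#.

G#m7 C# A#m G#dim F#m7b5 G#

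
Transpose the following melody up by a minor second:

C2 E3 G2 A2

C2 gives Db2
E3 gives F3
G2 gives Ab2
A2 gives Bb2

Db2 F3 Ab2 Bb2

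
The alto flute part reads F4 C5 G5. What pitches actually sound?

C4 G4 D5

Written C4 on the alto flute sounds as G3, a perfect fourth lower; apply that shift to every note.
F4 → C4
C5 → G4
G5 → D5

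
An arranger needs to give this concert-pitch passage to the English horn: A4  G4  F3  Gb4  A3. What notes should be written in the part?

E5 D5 C4 Db5 E4

Written C4 sounds as F3 on the English horn, so concert pitches are written a perfect fifth up.
A4 to E5
G4 to D5
F3 to C4
Gb4 to Db5
A3 to E4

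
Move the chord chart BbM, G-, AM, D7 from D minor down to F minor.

DbM Bb- CM F7

D minor down to F minor is a major sixth; each chord root moves by that interval while the quality stays the same.
BbM: root Bb down a major sixth → Db, giving DbM.
G-: root G down a major sixth → Bb, giving Bb-.
AM: root A down a major sixth → C, giving CM.
D7: root D down a major sixth → F, giving F7.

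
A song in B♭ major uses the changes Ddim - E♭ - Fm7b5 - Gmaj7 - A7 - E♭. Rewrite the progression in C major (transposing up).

Edim F Gm7b5 Amaj7 B7 F

B♭ major up to C major is a major second; each chord root moves by that interval while the quality stays the same.
Ddim: root D up a major second → E, giving Edim.
E♭: root E♭ up a major second → F, giving F.
Fm7b5: root F up a major second → G, giving Gm7b5.
Gmaj7: root G up a major second → A, giving Amaj7.
A7: root A up a major second → B, giving B7.
E♭: root E♭ up a major second → F, giving F.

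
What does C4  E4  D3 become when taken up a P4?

C4: a fourth up reaches F, and 5 semitones makes it F4.
E4 up a perfect fourth is A4.
D3: a fourth up reaches G, and 5 semitones makes it G3.

F4 A4 G3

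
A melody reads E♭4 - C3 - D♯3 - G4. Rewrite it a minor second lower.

Eb4 → D4
C3 → B2
D#3 → C##3
G4 → F#4

D4 B2 C##3 F#4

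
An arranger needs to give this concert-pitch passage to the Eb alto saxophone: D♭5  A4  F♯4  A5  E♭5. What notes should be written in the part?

Bb5 F#5 D#5 F#6 C6

The Eb alto saxophone sounds a major sixth below written, so the written part must be a major sixth above concert — transpose each note up.
Db5 to Bb5
A4 to F#5
F#4 to D#5
A5 to F#6
Eb5 to C6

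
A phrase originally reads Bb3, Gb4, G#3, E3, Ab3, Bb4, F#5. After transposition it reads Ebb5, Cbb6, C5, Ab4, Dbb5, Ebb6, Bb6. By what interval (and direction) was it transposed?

From Bb3 to Ebb5 is 11 letter names — an eleventh of some quality.
Bb3 to Ebb5 is 16 semitones, which makes it a diminished eleventh; the second version is higher, so the direction is up.
Checking another pair — F#5 → Bb6 — gives the same interval.

up a diminished eleventh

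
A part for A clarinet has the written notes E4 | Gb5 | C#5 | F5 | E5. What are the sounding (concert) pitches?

C#4 Eb5 A#4 D5 C#5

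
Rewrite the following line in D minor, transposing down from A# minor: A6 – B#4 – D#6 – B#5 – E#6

A# minor to D minor down is an augmented fifth, so every note moves down by that interval.
A6 becomes Db6
B#4 becomes E4
D#6 becomes G5
B#5 becomes E5
E#6 becomes A5

Db6 E4 G5 E5 A5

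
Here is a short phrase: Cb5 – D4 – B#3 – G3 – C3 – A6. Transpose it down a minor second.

Bb4 C#4 A##3 F#3 B2 G#6

Cb5 down a minor second is Bb4.
A minor second down from D4 gives C#4.
B#3: a second down reaches A, and 1 semitone makes it A##3.
G3: a second down reaches F, and 1 semitone makes it F#3.
C3 down a minor second is B2.
A minor second down from A6 gives G#6.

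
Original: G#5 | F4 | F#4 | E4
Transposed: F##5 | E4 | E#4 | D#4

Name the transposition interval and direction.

From G#5 to F##5 is 2 letter names — a second of some quality.
F##5 to G#5 is 1 semitone, which makes it a minor second; the second version is lower, so the direction is down.
Checking another pair — E4 → D#4 — gives the same interval.

down a minor second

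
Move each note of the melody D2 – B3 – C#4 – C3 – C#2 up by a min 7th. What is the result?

C3 A4 B4 Bb3 B2

D2 → C3
B3 → A4
C#4 → B4
C3 → Bb3
C#2 → B2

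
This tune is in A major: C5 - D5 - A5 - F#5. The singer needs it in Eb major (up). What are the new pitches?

From A up to Eb is a diminished fifth; apply that to each pitch.
C5 becomes Gb5
D5 becomes Ab5
A5 becomes Eb6
F#5 becomes C6

Gb5 Ab5 Eb6 C6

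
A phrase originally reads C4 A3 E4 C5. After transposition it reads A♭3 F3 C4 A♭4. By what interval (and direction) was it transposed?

down a major third

Take the first pair: C4 → Ab3. C to A spans 3 letter names, so the interval is some kind of third.
Ab3 to C4 is 4 semitones, which makes it a major third; the second version is lower, so the direction is down.
Checking another pair — C5 → Ab4 — gives the same interval.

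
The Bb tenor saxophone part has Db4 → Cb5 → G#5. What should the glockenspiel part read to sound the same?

First find concert pitch: the Bb tenor saxophone sounds a major ninth below written, so Db4 Cb5 G#5 sounds Cb3 Bbb3 F#4.
Then write for glockenspiel: it sounds a perfect fifteenth above written, so the part must be a perfect fifteenth below concert.
Cb3 → Cb1
Bbb3 → Bbb1
F#4 → F#2

Cb1 Bbb1 F#2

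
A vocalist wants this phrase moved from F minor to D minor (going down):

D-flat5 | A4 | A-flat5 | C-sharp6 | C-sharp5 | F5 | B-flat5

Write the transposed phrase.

Bb4 F#4 F5 A#5 A#4 D5 G5

F minor to D minor down is a minor third, so every note moves down by that interval.
Db5 gives Bb4
A4 gives F#4
Ab5 gives F5
C#6 gives A#5
C#5 gives A#4
F5 gives D5
Bb5 gives G5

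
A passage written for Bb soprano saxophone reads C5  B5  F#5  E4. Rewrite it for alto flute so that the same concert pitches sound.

Eb5 D6 A5 G4

First find concert pitch: the Bb soprano saxophone sounds a major second below written, so C5 B5 F#5 E4 sounds Bb4 A5 E5 D4.
Then write for alto flute: it sounds a perfect fourth below written, so the part must be a perfect fourth above concert.
Bb4 → Eb5
A5 → D6
E5 → A5
D4 → G4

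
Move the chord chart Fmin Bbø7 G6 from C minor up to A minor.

C minor up to A minor is a major sixth; each chord root moves by that interval while the quality stays the same.
Fmin: root F up a major sixth → D, giving Dmin.
Bbø7: root Bb up a major sixth → G, giving Gø7.
G6: root G up a major sixth → E, giving E6.

Dmin Gø7 E6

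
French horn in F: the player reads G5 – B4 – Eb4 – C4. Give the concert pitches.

C5 E4 Ab3 F3

The French horn in F sounds a perfect fifth below written, so transpose each written note down a perfect fifth.
G5 to C5
B4 to E4
Eb4 to Ab3
C4 to F3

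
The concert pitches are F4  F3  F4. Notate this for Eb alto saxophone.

The Eb alto saxophone sounds a major sixth below written, so the written part must be a major sixth above concert — transpose each note up.
F4 -> D5
F3 -> D4
F4 -> D5

D5 D4 D5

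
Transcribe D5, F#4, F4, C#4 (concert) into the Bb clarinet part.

E5 G#4 G4 D#4

The Bb clarinet sounds a major second below written, so the written part must be a major second above concert — transpose each note up.
D5 becomes E5
F#4 becomes G#4
F4 becomes G4
C#4 becomes D#4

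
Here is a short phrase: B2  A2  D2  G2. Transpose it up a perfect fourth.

E3 D3 G2 C3

B2 up a perfect fourth is E3.
A perfect fourth up from A2 gives D3.
D2 up a perfect fourth is G2.
G2: a fourth up reaches C, and 5 semitones makes it C3.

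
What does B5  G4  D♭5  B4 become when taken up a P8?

B6 G5 Db6 B5

B5 up a perfect octave is B6.
G4: an octave up reaches G, and 12 semitones makes it G5.
Db5: an octave up reaches D, and 12 semitones makes it Db6.
B4: an octave up reaches B, and 12 semitones makes it B5.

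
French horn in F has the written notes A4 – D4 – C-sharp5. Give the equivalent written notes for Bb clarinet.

E4 A3 G#4

First find concert pitch: the French horn in F sounds a perfect fifth below written, so A4 D4 C-sharp5 sounds D4 G3 F#4.
Then write for Bb clarinet: it sounds a major second below written, so the part must be a major second above concert.
D4 → E4
G3 → A3
F#4 → G#4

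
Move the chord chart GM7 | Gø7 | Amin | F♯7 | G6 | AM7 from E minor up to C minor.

EbM7 Ebø7 Fmin D7 Eb6 FM7

E minor up to C minor is a minor sixth; each chord root moves by that interval while the quality stays the same.
GM7: root G up a minor sixth → Eb, giving EbM7.
Gø7: root G up a minor sixth → Eb, giving Ebø7.
Amin: root A up a minor sixth → F, giving Fmin.
F♯7: root F♯ up a minor sixth → D, giving D7.
G6: root G up a minor sixth → Eb, giving Eb6.
AM7: root A up a minor sixth → F, giving FM7.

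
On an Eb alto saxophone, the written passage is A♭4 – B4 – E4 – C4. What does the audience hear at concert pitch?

Cb4 D4 G3 Eb3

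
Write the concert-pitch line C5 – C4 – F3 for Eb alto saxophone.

The Eb alto saxophone sounds a major sixth below written, so the written part must be a major sixth above concert — transpose each note up.
C5 becomes A5
C4 becomes A4
F3 becomes D4

A5 A4 D4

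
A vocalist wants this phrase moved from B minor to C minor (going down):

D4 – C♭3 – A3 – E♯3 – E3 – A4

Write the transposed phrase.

Eb3 Dbb2 Bb2 F#2 F2 Bb3

From B down to C is a major seventh; apply that to each pitch.
D4 gives Eb3
Cb3 gives Dbb2
A3 gives Bb2
E#3 gives F#2
E3 gives F2
A4 gives Bb3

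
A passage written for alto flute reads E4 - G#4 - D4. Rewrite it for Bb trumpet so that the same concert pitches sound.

First find concert pitch: the alto flute sounds a perfect fourth below written, so E4 G#4 D4 sounds B3 D#4 A3.
Then write for Bb trumpet: it sounds a major second below written, so the part must be a major second above concert.
B3 → C#4
D#4 → E#4
A3 → B3

C#4 E#4 B3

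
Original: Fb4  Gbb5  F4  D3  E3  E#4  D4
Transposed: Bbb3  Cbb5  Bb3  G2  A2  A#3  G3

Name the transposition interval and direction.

down a perfect fifth

From Fb4 to Bbb3 is 5 letter names — a fifth of some quality.
Bbb3 to Fb4 is 7 semitones, which makes it a perfect fifth; the second version is lower, so the direction is down.
Checking another pair — D4 → G3 — gives the same interval.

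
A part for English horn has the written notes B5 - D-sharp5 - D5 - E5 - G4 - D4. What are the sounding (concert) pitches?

E5 G#4 G4 A4 C4 G3

The English horn sounds a perfect fifth below written, so transpose each written note down a perfect fifth.
B5 → E5
D#5 → G#4
D5 → G4
E5 → A4
G4 → C4
D4 → G3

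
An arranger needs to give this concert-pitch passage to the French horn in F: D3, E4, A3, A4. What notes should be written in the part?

Written C4 sounds as F3 on the French horn in F, so concert pitches are written a perfect fifth up.
D3 to A3
E4 to B4
A3 to E4
A4 to E5

A3 B4 E4 E5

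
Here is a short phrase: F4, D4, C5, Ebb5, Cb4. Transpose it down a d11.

F4 down a diminished eleventh is C#3.
D4 down a diminished eleventh is A#2.
A diminished eleventh down from C5 gives G#3.
Ebb5: an eleventh down reaches B, and 16 semitones makes it Bb3.
Cb4 down a diminished eleventh is G2.

C#3 A#2 G#3 Bb3 G2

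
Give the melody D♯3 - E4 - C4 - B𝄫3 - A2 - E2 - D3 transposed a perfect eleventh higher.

G#4 A5 F5 Ebb5 D4 A3 G4

D#3 gives G#4
E4 gives A5
C4 gives F5
Bbb3 gives Ebb5
A2 gives D4
E2 gives A3
D3 gives G4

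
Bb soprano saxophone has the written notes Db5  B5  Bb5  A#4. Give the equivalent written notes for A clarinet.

Ebb5 C6 Cb6 B4

First find concert pitch: the Bb soprano saxophone sounds a major second below written, so Db5 B5 Bb5 A#4 sounds Cb5 A5 Ab5 G#4.
Then write for A clarinet: it sounds a minor third below written, so the part must be a minor third above concert.
Cb5 → Ebb5
A5 → C6
Ab5 → Cb6
G#4 → B4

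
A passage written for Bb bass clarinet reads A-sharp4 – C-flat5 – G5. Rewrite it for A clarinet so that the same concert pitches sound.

First find concert pitch: the Bb bass clarinet sounds a major ninth below written, so A-sharp4 C-flat5 G5 sounds G#3 Bbb3 F4.
Then write for A clarinet: it sounds a minor third below written, so the part must be a minor third above concert.
G#3 → B3
Bbb3 → Dbb4
F4 → Ab4

B3 Dbb4 Ab4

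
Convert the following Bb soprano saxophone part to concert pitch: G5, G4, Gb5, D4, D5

F5 F4 Fb5 C4 C5

The Bb soprano saxophone sounds a major second below written, so transpose each written note down a major second.
G5 gives F5
G4 gives F4
Gb5 gives Fb5
D4 gives C4
D5 gives C5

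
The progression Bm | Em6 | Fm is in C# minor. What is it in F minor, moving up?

C# minor up to F minor is a diminished fourth; each chord root moves by that interval while the quality stays the same.
Bm: root B up a diminished fourth → Eb, giving Ebm.
Em6: root E up a diminished fourth → Ab, giving Abm6.
Fm: root F up a diminished fourth → Bbb, giving Bbbm.

Ebm Abm6 Bbbm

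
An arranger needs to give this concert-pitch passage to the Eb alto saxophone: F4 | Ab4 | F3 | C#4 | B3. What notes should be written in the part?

D5 F5 D4 A#4 G#4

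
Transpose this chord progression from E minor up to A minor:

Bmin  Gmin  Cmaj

E minor up to A minor is a perfect fourth; each chord root moves by that interval while the quality stays the same.
Bmin: root B up a perfect fourth → E, giving Emin.
Gmin: root G up a perfect fourth → C, giving Cmin.
Cmaj: root C up a perfect fourth → F, giving Fmaj.

Emin Cmin Fmaj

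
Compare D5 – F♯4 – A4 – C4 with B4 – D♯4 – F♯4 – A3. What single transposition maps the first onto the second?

down a minor third

Take the first pair: D5 → B4. D to B spans 3 letter names, so the interval is some kind of third.
B4 to D5 is 3 semitones, which makes it a minor third; the second version is lower, so the direction is down.
Checking another pair — C4 → A3 — gives the same interval.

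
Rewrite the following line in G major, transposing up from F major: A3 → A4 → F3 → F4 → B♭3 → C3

B3 B4 G3 G4 C4 D3

F major to G major up is a major second, so every note moves up by that interval.
A3 gives B3
A4 gives B4
F3 gives G3
F4 gives G4
Bb3 gives C4
C3 gives D3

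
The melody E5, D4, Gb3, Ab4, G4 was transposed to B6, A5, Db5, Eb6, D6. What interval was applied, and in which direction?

up a perfect twelfth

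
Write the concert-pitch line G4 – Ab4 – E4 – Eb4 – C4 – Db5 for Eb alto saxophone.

E5 F5 C#5 C5 A4 Bb5

Written C4 sounds as Eb3 on the Eb alto saxophone, so concert pitches are written a major sixth up.
G4 becomes E5
Ab4 becomes F5
E4 becomes C#5
Eb4 becomes C5
C4 becomes A4
Db5 becomes Bb5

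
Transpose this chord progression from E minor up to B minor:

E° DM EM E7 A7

E minor up to B minor is a perfect fifth; each chord root moves by that interval while the quality stays the same.
E°: root E up a perfect fifth → B, giving B°.
DM: root D up a perfect fifth → A, giving AM.
EM: root E up a perfect fifth → B, giving BM.
E7: root E up a perfect fifth → B, giving B7.
A7: root A up a perfect fifth → E, giving E7.

B° AM BM B7 E7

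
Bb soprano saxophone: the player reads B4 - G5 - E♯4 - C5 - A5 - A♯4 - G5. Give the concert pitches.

A4 F5 D#4 Bb4 G5 G#4 F5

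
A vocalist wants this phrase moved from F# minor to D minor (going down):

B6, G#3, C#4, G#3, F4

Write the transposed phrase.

G6 E3 A3 E3 Db4

F# minor to D minor down is a major third, so every note moves down by that interval.
B6 to G6
G#3 to E3
C#4 to A3
G#3 to E3
F4 to Db4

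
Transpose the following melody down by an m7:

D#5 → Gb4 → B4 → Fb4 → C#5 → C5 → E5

E#4 Ab3 C#4 Gb3 D#4 D4 F#4

A minor seventh down from D#5 gives E#4.
Gb4 down a minor seventh is Ab3.
B4 down a minor seventh is C#4.
A minor seventh down from Fb4 gives Gb3.
C#5 down a minor seventh is D#4.
A minor seventh down from C5 gives D4.
E5: a seventh down reaches F, and 10 semitones makes it F#4.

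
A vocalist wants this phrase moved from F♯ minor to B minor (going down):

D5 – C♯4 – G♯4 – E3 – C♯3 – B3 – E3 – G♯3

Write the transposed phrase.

From F♯ down to B is a perfect fifth; apply that to each pitch.
D5 gives G4
C#4 gives F#3
G#4 gives C#4
E3 gives A2
C#3 gives F#2
B3 gives E3
E3 gives A2
G#3 gives C#3

G4 F#3 C#4 A2 F#2 E3 A2 C#3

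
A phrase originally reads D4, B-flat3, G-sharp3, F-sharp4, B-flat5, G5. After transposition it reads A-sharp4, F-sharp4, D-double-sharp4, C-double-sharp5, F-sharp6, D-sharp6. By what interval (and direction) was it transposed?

up an augmented fifth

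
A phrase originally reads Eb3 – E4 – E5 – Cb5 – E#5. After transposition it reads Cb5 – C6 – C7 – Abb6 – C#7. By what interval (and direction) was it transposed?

From Eb3 to Cb5 is 13 letter names — a thirteenth of some quality.
Eb3 to Cb5 is 20 semitones, which makes it a minor thirteenth; the second version is higher, so the direction is up.
Checking another pair — E#5 → C#7 — gives the same interval.

up a minor thirteenth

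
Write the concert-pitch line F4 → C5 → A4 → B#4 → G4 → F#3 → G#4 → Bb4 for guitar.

Written C4 sounds as C3 on the guitar, so concert pitches are written a perfect octave up.
F4 -> F5
C5 -> C6
A4 -> A5
B#4 -> B#5
G4 -> G5
F#3 -> F#4
G#4 -> G#5
Bb4 -> Bb5

F5 C6 A5 B#5 G5 F#4 G#5 Bb5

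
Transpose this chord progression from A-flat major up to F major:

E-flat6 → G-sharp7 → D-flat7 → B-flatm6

A-flat major up to F major is a major sixth; each chord root moves by that interval while the quality stays the same.
E-flat6: root E-flat up a major sixth → C, giving C6.
G-sharp7: root G-sharp up a major sixth → E#, giving E#7.
D-flat7: root D-flat up a major sixth → Bb, giving Bb7.
B-flatm6: root B-flat up a major sixth → G, giving Gm6.

C6 E#7 Bb7 Gm6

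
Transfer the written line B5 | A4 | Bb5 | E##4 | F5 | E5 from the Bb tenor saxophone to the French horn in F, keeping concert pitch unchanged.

E5 D4 Eb5 A##3 Bb4 A4

First find concert pitch: the Bb tenor saxophone sounds a major ninth below written, so B5 A4 Bb5 E##4 F5 E5 sounds A4 G3 Ab4 D##3 Eb4 D4.
Then write for French horn in F: it sounds a perfect fifth below written, so the part must be a perfect fifth above concert.
A4 → E5
G3 → D4
Ab4 → Eb5
D##3 → A##3
Eb4 → Bb4
D4 → A4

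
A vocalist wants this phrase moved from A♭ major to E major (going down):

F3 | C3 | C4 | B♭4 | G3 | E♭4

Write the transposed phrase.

C#3 G#2 G#3 F#4 D#3 B3

A♭ major to E major down is a diminished fourth, so every note moves down by that interval.
F3 -> C#3
C3 -> G#2
C4 -> G#3
Bb4 -> F#4
G3 -> D#3
Eb4 -> B3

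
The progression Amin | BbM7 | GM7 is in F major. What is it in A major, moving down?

C#min DM7 BM7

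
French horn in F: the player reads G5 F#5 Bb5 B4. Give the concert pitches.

Written C4 on the French horn in F sounds as F3, a perfect fifth lower; apply that shift to every note.
G5 -> C5
F#5 -> B4
Bb5 -> Eb5
B4 -> E4

C5 B4 Eb5 E4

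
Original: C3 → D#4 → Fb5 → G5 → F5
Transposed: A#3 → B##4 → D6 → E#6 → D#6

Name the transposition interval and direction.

Take the first pair: C3 → A#3. C to A spans 6 letter names, so the interval is some kind of sixth.
C3 to A#3 is 10 semitones, which makes it an augmented sixth; the second version is higher, so the direction is up.
Checking another pair — F5 → D#6 — gives the same interval.

up an augmented sixth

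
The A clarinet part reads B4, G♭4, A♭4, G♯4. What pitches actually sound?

G#4 Eb4 F4 E#4

The A clarinet sounds a minor third below written, so transpose each written note down a minor third.
B4 gives G#4
Gb4 gives Eb4
Ab4 gives F4
G#4 gives E#4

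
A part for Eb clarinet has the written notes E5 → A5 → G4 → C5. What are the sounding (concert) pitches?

G5 C6 Bb4 Eb5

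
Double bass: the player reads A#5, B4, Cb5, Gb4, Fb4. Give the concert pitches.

A#4 B3 Cb4 Gb3 Fb3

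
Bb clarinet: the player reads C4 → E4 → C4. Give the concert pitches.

Bb3 D4 Bb3

The Bb clarinet sounds a major second below written, so transpose each written note down a major second.
C4 becomes Bb3
E4 becomes D4
C4 becomes Bb3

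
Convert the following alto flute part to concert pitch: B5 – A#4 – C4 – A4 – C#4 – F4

The alto flute sounds a perfect fourth below written, so transpose each written note down a perfect fourth.
B5 -> F#5
A#4 -> E#4
C4 -> G3
A4 -> E4
C#4 -> G#3
F4 -> C4

F#5 E#4 G3 E4 G#3 C4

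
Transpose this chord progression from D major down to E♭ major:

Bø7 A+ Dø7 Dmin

Cø7 Bb+ Ebø7 Ebmin

D major down to E♭ major is a major seventh; each chord root moves by that interval while the quality stays the same.
Bø7: root B down a major seventh → C, giving Cø7.
A+: root A down a major seventh → Bb, giving Bb+.
Dø7: root D down a major seventh → Eb, giving Ebø7.
Dmin: root D down a major seventh → Eb, giving Ebmin.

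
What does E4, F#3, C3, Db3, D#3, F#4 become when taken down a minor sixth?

G#3 A#2 E2 F2 F##2 A#3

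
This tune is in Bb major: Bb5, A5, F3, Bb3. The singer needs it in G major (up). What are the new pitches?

G6 F#6 D4 G4

From Bb up to G is a major sixth; apply that to each pitch.
Bb5 to G6
A5 to F#6
F3 to D4
Bb3 to G4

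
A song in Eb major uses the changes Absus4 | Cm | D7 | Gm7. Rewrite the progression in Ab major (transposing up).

Eb major up to Ab major is a perfect fourth; each chord root moves by that interval while the quality stays the same.
Absus4: root Ab up a perfect fourth → Db, giving Dbsus4.
Cm: root C up a perfect fourth → F, giving Fm.
D7: root D up a perfect fourth → G, giving G7.
Gm7: root G up a perfect fourth → C, giving Cm7.

Dbsus4 Fm G7 Cm7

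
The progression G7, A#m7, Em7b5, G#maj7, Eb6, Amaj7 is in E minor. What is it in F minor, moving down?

Ab7 Bm7 Fm7b5 Amaj7 Fb6 Bbmaj7

E minor down to F minor is a major seventh; each chord root moves by that interval while the quality stays the same.
G7: root G down a major seventh → Ab, giving Ab7.
A#m7: root A# down a major seventh → B, giving Bm7.
Em7b5: root E down a major seventh → F, giving Fm7b5.
G#maj7: root G# down a major seventh → A, giving Amaj7.
Eb6: root Eb down a major seventh → Fb, giving Fb6.
Amaj7: root A down a major seventh → Bb, giving Bbmaj7.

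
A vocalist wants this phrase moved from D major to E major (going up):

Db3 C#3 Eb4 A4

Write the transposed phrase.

Eb3 D#3 F4 B4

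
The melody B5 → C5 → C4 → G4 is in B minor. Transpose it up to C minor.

C6 Db5 Db4 Ab4

From B up to C is a minor second; apply that to each pitch.
B5 to C6
C5 to Db5
C4 to Db4
G4 to Ab4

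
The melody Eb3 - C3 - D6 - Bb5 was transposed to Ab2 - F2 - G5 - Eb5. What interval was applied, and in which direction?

down a perfect fifth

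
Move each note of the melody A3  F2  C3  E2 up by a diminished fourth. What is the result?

Db4 Bbb2 Fb3 Ab2

A3: a fourth up reaches D, and 4 semitones makes it Db4.
F2 up a diminished fourth is Bbb2.
C3: a fourth up reaches F, and 4 semitones makes it Fb3.
E2 up a diminished fourth is Ab2.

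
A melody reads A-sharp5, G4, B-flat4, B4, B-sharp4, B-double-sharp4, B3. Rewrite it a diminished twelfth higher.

E7 Db6 Fb6 F6 F#6 F##6 F5

A#5 up a diminished twelfth is E7.
A diminished twelfth up from G4 gives Db6.
Bb4: a twelfth up reaches F, and 18 semitones makes it Fb6.
B4: a twelfth up reaches F, and 18 semitones makes it F6.
B#4: a twelfth up reaches F, and 18 semitones makes it F#6.
A diminished twelfth up from B##4 gives F##6.
B3: a twelfth up reaches F, and 18 semitones makes it F5.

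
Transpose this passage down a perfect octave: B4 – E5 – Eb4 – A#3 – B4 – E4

B3 E4 Eb3 A#2 B3 E3

B4: an octave down reaches B, and 12 semitones makes it B3.
E5 down a perfect octave is E4.
A perfect octave down from Eb4 gives Eb3.
A#3 down a perfect octave is A#2.
A perfect octave down from B4 gives B3.
E4: an octave down reaches E, and 12 semitones makes it E3.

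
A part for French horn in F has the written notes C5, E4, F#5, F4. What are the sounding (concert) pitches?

F4 A3 B4 Bb3

Written C4 on the French horn in F sounds as F3, a perfect fifth lower; apply that shift to every note.
C5 → F4
E4 → A3
F#5 → B4
F4 → Bb3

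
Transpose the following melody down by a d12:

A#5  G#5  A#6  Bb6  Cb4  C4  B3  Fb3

D##4 C##4 D##5 E5 F2 F#2 E#2 Bb1

A diminished twelfth down from A#5 gives D##4.
A diminished twelfth down from G#5 gives C##4.
A#6 down a diminished twelfth is D##5.
Bb6: a twelfth down reaches E, and 18 semitones makes it E5.
A diminished twelfth down from Cb4 gives F2.
A diminished twelfth down from C4 gives F#2.
B3 down a diminished twelfth is E#2.
Fb3: a twelfth down reaches B, and 18 semitones makes it Bb1.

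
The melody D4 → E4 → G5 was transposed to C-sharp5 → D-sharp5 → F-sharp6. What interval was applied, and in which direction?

up a major seventh

Take the first pair: D4 → C#5. D to C spans 7 letter names, so the interval is some kind of seventh.
D4 to C#5 is 11 semitones, which makes it a major seventh; the second version is higher, so the direction is up.
Checking another pair — G5 → F#6 — gives the same interval.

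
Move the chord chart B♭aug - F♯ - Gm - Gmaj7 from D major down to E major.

Caug G# Am Amaj7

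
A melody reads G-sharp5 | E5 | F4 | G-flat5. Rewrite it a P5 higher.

D#6 B5 C5 Db6

G#5 to D#6
E5 to B5
F4 to C5
Gb5 to Db6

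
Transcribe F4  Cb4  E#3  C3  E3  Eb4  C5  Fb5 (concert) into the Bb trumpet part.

G4 Db4 F##3 D3 F#3 F4 D5 Gb5

The Bb trumpet sounds a major second below written, so the written part must be a major second above concert — transpose each note up.
F4 → G4
Cb4 → Db4
E#3 → F##3
C3 → D3
E3 → F#3
Eb4 → F4
C5 → D5
Fb5 → Gb5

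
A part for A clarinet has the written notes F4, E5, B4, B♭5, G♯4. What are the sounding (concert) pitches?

The A clarinet sounds a minor third below written, so transpose each written note down a minor third.
F4 becomes D4
E5 becomes C#5
B4 becomes G#4
Bb5 becomes G5
G#4 becomes E#4

D4 C#5 G#4 G5 E#4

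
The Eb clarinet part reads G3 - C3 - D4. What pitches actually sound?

Bb3 Eb3 F4

The Eb clarinet sounds a minor third above written, so transpose each written note up a minor third.
G3 to Bb3
C3 to Eb3
D4 to F4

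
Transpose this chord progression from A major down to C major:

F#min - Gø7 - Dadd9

Amin Bbø7 Fadd9

A major down to C major is a major sixth; each chord root moves by that interval while the quality stays the same.
F#min: root F# down a major sixth → A, giving Amin.
Gø7: root G down a major sixth → Bb, giving Bbø7.
Dadd9: root D down a major sixth → F, giving Fadd9.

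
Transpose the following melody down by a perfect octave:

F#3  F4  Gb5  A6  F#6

F#3 becomes F#2
F4 becomes F3
Gb5 becomes Gb4
A6 becomes A5
F#6 becomes F#5

F#2 F3 Gb4 A5 F#5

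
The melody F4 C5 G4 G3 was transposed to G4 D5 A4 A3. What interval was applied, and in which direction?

From F4 to G4 is 2 letter names — a second of some quality.
F4 to G4 is 2 semitones, which makes it a major second; the second version is higher, so the direction is up.
Checking another pair — G3 → A3 — gives the same interval.

up a major second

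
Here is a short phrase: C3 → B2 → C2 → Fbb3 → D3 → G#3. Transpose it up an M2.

C3 gives D3
B2 gives C#3
C2 gives D2
Fbb3 gives Gbb3
D3 gives E3
G#3 gives A#3

D3 C#3 D2 Gbb3 E3 A#3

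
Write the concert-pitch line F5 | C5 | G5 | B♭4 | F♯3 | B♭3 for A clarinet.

The A clarinet sounds a minor third below written, so the written part must be a minor third above concert — transpose each note up.
F5 → Ab5
C5 → Eb5
G5 → Bb5
Bb4 → Db5
F#3 → A3
Bb3 → Db4

Ab5 Eb5 Bb5 Db5 A3 Db4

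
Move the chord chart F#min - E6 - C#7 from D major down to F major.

D major down to F major is a major sixth; each chord root moves by that interval while the quality stays the same.
F#min: root F# down a major sixth → A, giving Amin.
E6: root E down a major sixth → G, giving G6.
C#7: root C# down a major sixth → E, giving E7.

Amin G6 E7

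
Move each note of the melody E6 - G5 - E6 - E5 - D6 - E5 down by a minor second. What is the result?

D#6 F#5 D#6 D#5 C#6 D#5

E6 becomes D#6
G5 becomes F#5
E6 becomes D#6
E5 becomes D#5
D6 becomes C#6
E5 becomes D#5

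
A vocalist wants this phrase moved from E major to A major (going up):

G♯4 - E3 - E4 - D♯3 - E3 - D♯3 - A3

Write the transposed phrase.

E major to A major up is a perfect fourth, so every note moves up by that interval.
G#4 becomes C#5
E3 becomes A3
E4 becomes A4
D#3 becomes G#3
E3 becomes A3
D#3 becomes G#3
A3 becomes D4

C#5 A3 A4 G#3 A3 G#3 D4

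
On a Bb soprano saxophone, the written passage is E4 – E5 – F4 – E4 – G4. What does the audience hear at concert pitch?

D4 D5 Eb4 D4 F4

The Bb soprano saxophone sounds a major second below written, so transpose each written note down a major second.
E4 -> D4
E5 -> D5
F4 -> Eb4
E4 -> D4
G4 -> F4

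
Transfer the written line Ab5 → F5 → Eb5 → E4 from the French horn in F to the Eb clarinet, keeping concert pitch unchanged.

Bb4 G4 F4 F#3

First find concert pitch: the French horn in F sounds a perfect fifth below written, so Ab5 F5 Eb5 E4 sounds Db5 Bb4 Ab4 A3.
Then write for Eb clarinet: it sounds a minor third above written, so the part must be a minor third below concert.
Db5 → Bb4
Bb4 → G4
Ab4 → F4
A3 → F#3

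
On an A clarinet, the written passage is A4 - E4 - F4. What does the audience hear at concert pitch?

F#4 C#4 D4

Written C4 on the A clarinet sounds as A3, a minor third lower; apply that shift to every note.
A4 -> F#4
E4 -> C#4
F4 -> D4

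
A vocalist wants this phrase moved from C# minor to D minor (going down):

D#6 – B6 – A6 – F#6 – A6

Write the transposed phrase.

From C# down to D is a major seventh; apply that to each pitch.
D#6 -> E5
B6 -> C6
A6 -> Bb5
F#6 -> G5
A6 -> Bb5

E5 C6 Bb5 G5 Bb5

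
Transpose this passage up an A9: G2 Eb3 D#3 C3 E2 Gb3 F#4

A#3 F#4 E##4 D#4 F##3 A4 G##5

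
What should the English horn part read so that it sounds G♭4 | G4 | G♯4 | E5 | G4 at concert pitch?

Db5 D5 D#5 B5 D5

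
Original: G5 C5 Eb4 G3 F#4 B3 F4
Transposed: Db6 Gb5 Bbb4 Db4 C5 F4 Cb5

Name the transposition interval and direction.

up a diminished fifth

From G5 to Db6 is 5 letter names — a fifth of some quality.
G5 to Db6 is 6 semitones, which makes it a diminished fifth; the second version is higher, so the direction is up.
Checking another pair — F4 → Cb5 — gives the same interval.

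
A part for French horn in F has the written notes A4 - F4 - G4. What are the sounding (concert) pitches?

D4 Bb3 C4

The French horn in F sounds a perfect fifth below written, so transpose each written note down a perfect fifth.
A4 gives D4
F4 gives Bb3
G4 gives C4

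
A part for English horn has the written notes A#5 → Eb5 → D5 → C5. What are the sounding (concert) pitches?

The English horn sounds a perfect fifth below written, so transpose each written note down a perfect fifth.
A#5 becomes D#5
Eb5 becomes Ab4
D5 becomes G4
C5 becomes F4

D#5 Ab4 G4 F4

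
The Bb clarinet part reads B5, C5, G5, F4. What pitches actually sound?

Written C4 on the Bb clarinet sounds as Bb3, a major second lower; apply that shift to every note.
B5 to A5
C5 to Bb4
G5 to F5
F4 to Eb4

A5 Bb4 F5 Eb4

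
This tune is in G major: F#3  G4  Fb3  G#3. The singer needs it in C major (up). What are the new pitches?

B3 C5 Bbb3 C#4

G major to C major up is a perfect fourth, so every note moves up by that interval.
F#3 to B3
G4 to C5
Fb3 to Bbb3
G#3 to C#4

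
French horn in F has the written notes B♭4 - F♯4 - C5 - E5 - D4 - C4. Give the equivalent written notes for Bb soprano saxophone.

First find concert pitch: the French horn in F sounds a perfect fifth below written, so B♭4 F♯4 C5 E5 D4 C4 sounds Eb4 B3 F4 A4 G3 F3.
Then write for Bb soprano saxophone: it sounds a major second below written, so the part must be a major second above concert.
Eb4 → F4
B3 → C#4
F4 → G4
A4 → B4
G3 → A3
F3 → G3

F4 C#4 G4 B4 A3 G3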